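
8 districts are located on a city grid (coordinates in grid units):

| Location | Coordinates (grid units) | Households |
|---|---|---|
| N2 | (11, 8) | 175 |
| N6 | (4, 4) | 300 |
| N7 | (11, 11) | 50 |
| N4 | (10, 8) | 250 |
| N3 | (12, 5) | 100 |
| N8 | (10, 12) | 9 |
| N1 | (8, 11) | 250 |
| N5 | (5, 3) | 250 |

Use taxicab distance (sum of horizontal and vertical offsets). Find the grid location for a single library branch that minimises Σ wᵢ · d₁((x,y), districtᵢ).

(8, 8)

Manhattan distance separates: Σwᵢ(|x−xᵢ|+|y−yᵢ|) = Σwᵢ|x−xᵢ| + Σwᵢ|y−yᵢ|, so x and y are optimised independently as 1-D weighted medians.
Total weight W = 1384; half = 692.
x-coordinate, sorted with cumulative weight:
  x=4 (N6, w=300) cum 300
  x=5 (N5, w=250) cum 550
  x=8 (N1, w=250) cum 800  ← median
  x=10 (N4, w=250) cum 1050
  x=10 (N8, w=9) cum 1059
  x=11 (N2, w=175) cum 1234
  x=11 (N7, w=50) cum 1284
  x=12 (N3, w=100) cum 1384
⇒ x* = 8
y-coordinate, sorted with cumulative weight:
  y=3 (N5, w=250) cum 250
  y=4 (N6, w=300) cum 550
  y=5 (N3, w=100) cum 650
  y=8 (N2, w=175) cum 825  ← median
  y=8 (N4, w=250) cum 1075
  y=11 (N7, w=50) cum 1125
  y=11 (N1, w=250) cum 1375
  y=12 (N8, w=9) cum 1384
⇒ y* = 8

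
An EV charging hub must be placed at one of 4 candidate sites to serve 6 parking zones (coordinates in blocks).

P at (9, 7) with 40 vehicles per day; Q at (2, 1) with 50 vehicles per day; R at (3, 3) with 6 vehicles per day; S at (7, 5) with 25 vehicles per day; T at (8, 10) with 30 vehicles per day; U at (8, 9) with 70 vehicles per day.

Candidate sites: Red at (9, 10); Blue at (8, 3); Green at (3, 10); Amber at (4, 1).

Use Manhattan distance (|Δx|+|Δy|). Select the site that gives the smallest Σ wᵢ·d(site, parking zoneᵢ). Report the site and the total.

Total weighted distance at each candidate:
  Red (9, 10): total = 1343
  Blue (8, 3): total = 1335
  Green (3, 10): total = 1697
  Amber (4, 1): total = 1963
Minimum is at Blue with total 1335 blocks.

Blue, total 1335 blocks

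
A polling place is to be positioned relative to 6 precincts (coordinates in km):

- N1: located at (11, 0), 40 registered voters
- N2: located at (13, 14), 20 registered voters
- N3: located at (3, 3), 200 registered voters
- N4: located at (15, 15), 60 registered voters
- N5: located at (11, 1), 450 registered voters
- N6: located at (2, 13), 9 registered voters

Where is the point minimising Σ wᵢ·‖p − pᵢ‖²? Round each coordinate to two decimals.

(9.20, 3.01)

The minimiser of Σwᵢ‖p−pᵢ‖² is the weighted centroid p* = (Σwᵢpᵢ)/(Σwᵢ).
Σwᵢ = 779.
Σwᵢxᵢ = 40·11 + 20·13 + 200·3 + 60·15 + 450·11 + 9·2 = 7168.
Σwᵢyᵢ = 40·0 + 20·14 + 200·3 + 60·15 + 450·1 + 9·13 = 2347.
x* = 7168/779 = 9.20, y* = 2347/779 = 3.01.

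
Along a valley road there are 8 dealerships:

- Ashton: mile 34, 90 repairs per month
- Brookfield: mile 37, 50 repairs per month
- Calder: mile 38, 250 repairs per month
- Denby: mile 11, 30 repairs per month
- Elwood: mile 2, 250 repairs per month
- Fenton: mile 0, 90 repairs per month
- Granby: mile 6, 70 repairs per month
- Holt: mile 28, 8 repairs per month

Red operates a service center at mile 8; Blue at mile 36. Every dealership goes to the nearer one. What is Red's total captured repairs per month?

The indifferent point is the midpoint (8+36)/2 = 22; dealerships left of it (closer to Red at 8) go to Red, those right go to Blue.
  Fenton at 0 (w=90) → Red
  Elwood at 2 (w=250) → Red
  Granby at 6 (w=70) → Red
  Denby at 11 (w=30) → Red
  Holt at 28 (w=8) → Blue
  Ashton at 34 (w=90) → Blue
  Brookfield at 37 (w=50) → Blue
  Calder at 38 (w=250) → Blue
Red captures 440; Blue captures 398.

440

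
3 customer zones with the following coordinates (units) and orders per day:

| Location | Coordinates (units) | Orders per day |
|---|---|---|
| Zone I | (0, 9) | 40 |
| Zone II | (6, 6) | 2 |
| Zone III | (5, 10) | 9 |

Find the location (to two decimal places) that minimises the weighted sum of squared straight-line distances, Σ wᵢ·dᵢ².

The minimiser of Σwᵢ‖p−pᵢ‖² is the weighted centroid p* = (Σwᵢpᵢ)/(Σwᵢ).
Σwᵢ = 51.
Σwᵢxᵢ = 40·0 + 2·6 + 9·5 = 57.
Σwᵢyᵢ = 40·9 + 2·6 + 9·10 = 462.
x* = 57/51 = 1.12, y* = 462/51 = 9.06.

(1.12, 9.06)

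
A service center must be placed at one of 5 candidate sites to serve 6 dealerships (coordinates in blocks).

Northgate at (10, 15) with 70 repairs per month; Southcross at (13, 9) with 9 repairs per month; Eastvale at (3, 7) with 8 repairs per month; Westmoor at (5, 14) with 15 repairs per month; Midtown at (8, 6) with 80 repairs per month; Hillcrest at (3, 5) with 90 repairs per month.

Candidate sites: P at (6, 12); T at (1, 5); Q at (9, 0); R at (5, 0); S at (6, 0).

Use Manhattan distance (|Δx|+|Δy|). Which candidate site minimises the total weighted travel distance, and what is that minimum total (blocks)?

Total weighted distance at each candidate:
  P (6, 12): total = 2229
  T (1, 5): total = 2521
  Q (9, 0): total = 3161
  R (5, 0): total = 3185
  S (6, 0): total = 3139
Minimum is at P with total 2229 blocks.

P, total 2229 blocks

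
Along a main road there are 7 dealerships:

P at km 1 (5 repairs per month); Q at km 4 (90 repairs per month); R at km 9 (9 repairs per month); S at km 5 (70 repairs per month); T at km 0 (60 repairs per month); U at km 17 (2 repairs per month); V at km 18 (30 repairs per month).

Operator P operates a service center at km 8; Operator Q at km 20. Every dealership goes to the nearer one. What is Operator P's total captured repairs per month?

234

The indifferent point is the midpoint (8+20)/2 = 14; dealerships left of it (closer to Operator P at 8) go to Operator P, those right go to Operator Q.
  T at 0 (w=60) → Operator P
  P at 1 (w=5) → Operator P
  Q at 4 (w=90) → Operator P
  S at 5 (w=70) → Operator P
  R at 9 (w=9) → Operator P
  U at 17 (w=2) → Operator Q
  V at 18 (w=30) → Operator Q
Operator P captures 234; Operator Q captures 32.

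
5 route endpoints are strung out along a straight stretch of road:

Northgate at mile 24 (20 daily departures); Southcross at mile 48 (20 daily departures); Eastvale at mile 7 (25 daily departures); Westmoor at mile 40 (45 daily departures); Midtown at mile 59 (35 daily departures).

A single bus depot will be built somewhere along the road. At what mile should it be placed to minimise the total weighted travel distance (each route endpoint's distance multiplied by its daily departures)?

For a sum of weighted absolute distances on a line, the optimum is the weighted median (not the mean). Total weight W = 145; half-weight = 72.5.
Sort by position and accumulate weight:
  mile 7 (Eastvale, w=25) → cum 25
  mile 24 (Northgate, w=20) → cum 45
  mile 40 (Westmoor, w=45) → cum 90  ≥ 72.5 → median here
  mile 48 (Southcross, w=20) → cum 110
  mile 59 (Midtown, w=35) → cum 145
Optimal location: mile 40.

x = 40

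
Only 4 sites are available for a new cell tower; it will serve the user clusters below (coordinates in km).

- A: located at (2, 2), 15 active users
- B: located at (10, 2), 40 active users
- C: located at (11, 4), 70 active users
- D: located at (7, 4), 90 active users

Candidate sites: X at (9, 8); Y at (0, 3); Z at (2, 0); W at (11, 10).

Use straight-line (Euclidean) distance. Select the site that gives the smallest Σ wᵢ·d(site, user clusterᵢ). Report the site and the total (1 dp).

X, total 1097.1 km

Total weighted distance at each candidate:
  X (9, 8): total = 1097.1
  Y (0, 3): total = 1845.1
  Z (2, 0): total = 1625.5
  W (11, 10): total = 1572.1
Minimum is at X with total 1097.1 km.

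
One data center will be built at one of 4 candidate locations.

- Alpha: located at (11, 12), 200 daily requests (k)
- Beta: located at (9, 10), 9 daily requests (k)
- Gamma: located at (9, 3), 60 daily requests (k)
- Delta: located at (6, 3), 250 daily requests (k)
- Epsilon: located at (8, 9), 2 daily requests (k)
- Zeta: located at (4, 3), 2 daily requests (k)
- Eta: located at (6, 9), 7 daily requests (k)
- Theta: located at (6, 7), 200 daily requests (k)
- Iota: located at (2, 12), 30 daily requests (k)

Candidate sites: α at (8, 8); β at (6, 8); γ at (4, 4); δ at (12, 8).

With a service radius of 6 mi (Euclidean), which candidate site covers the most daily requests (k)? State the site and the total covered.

α, covering 728

Coverage radius r = 6 mi; a point is covered iff (Δx)²+(Δy)² ≤ 6² = 36.
  α (8, 8): covers {Alpha, Beta, Gamma, Delta, Epsilon, Eta, Theta} → 728
  β (6, 8): covers {Beta, Gamma, Delta, Epsilon, Zeta, Eta, Theta, Iota} → 560
  γ (4, 4): covers {Gamma, Delta, Zeta, Eta, Theta} → 519
  δ (12, 8): covers {Alpha, Beta, Gamma, Epsilon} → 271
Maximum coverage at α: 728 daily requests (k).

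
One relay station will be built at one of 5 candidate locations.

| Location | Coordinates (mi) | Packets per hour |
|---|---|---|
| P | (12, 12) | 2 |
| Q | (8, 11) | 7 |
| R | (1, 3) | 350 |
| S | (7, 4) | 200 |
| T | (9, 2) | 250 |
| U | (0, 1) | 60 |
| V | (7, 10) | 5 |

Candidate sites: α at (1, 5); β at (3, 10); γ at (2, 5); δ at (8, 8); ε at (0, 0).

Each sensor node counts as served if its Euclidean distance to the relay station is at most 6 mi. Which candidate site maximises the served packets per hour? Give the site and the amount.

Coverage radius r = 6 mi; a point is covered iff (Δx)²+(Δy)² ≤ 6² = 36.
  α (1, 5): covers {R, U} → 410
  β (3, 10): covers {Q, V} → 12
  γ (2, 5): covers {R, S, U} → 610
  δ (8, 8): covers {P, Q, S, V} → 214
  ε (0, 0): covers {R, U} → 410
Maximum coverage at γ: 610 packets per hour.

γ, covering 610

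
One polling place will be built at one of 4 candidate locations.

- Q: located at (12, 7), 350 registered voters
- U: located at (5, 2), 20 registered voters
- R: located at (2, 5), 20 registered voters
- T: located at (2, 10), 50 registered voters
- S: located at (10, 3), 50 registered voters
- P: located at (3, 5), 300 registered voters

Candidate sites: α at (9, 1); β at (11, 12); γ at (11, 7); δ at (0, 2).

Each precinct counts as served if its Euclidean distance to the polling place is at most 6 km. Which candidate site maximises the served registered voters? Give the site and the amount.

Coverage radius r = 6 km; a point is covered iff (Δx)²+(Δy)² ≤ 6² = 36.
  α (9, 1): covers {U, S} → 70
  β (11, 12): covers {Q} → 350
  γ (11, 7): covers {Q, S} → 400
  δ (0, 2): covers {U, R, P} → 340
Maximum coverage at γ: 400 registered voters.

γ, covering 400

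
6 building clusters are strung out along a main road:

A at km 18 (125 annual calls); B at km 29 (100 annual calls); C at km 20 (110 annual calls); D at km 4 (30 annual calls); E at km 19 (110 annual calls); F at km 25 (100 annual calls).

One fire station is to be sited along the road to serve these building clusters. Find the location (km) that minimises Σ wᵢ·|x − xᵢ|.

For a sum of weighted absolute distances on a line, the optimum is the weighted median (not the mean). Total weight W = 575; half-weight = 287.5.
Sort by position and accumulate weight:
  km 4 (D, w=30) → cum 30
  km 18 (A, w=125) → cum 155
  km 19 (E, w=110) → cum 265
  km 20 (C, w=110) → cum 375  ≥ 287.5 → median here
  km 25 (F, w=100) → cum 475
  km 29 (B, w=100) → cum 575
Optimal location: km 20.

x = 20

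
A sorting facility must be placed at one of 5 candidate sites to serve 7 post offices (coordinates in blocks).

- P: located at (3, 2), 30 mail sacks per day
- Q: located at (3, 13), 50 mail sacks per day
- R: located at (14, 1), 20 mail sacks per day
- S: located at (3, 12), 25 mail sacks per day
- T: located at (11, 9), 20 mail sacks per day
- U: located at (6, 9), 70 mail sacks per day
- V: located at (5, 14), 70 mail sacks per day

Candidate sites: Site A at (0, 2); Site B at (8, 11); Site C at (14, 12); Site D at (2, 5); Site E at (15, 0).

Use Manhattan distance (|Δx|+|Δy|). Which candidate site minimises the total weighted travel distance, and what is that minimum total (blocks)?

Total weighted distance at each candidate:
  Site A (0, 2): total = 3875
  Site B (8, 11): total = 2040
  Site C (14, 12): total = 3385
  Site D (2, 5): total = 2750
  Site E (15, 0): total = 5510
Minimum is at Site B with total 2040 blocks.

Site B, total 2040 blocks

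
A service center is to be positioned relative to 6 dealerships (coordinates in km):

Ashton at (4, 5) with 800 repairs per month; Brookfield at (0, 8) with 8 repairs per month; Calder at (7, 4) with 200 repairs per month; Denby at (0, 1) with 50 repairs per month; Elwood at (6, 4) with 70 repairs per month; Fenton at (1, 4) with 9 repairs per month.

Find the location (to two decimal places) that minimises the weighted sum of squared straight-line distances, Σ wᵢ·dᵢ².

(4.42, 4.60)

The minimiser of Σwᵢ‖p−pᵢ‖² is the weighted centroid p* = (Σwᵢpᵢ)/(Σwᵢ).
Σwᵢ = 1137.
Σwᵢxᵢ = 800·4 + 8·0 + 200·7 + 50·0 + 70·6 + 9·1 = 5029.
Σwᵢyᵢ = 800·5 + 8·8 + 200·4 + 50·1 + 70·4 + 9·4 = 5230.
x* = 5029/1137 = 4.42, y* = 5230/1137 = 4.60.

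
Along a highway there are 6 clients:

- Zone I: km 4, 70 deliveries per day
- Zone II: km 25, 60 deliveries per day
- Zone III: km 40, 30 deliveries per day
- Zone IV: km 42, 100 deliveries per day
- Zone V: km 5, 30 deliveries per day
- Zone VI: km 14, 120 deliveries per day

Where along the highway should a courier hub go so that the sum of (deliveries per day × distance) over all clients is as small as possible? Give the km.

x = 14

For a sum of weighted absolute distances on a line, the optimum is the weighted median (not the mean). Total weight W = 410; half-weight = 205.
Sort by position and accumulate weight:
  km 4 (Zone I, w=70) → cum 70
  km 5 (Zone V, w=30) → cum 100
  km 14 (Zone VI, w=120) → cum 220  ≥ 205 → median here
  km 25 (Zone II, w=60) → cum 280
  km 40 (Zone III, w=30) → cum 310
  km 42 (Zone IV, w=100) → cum 410
Optimal location: km 14.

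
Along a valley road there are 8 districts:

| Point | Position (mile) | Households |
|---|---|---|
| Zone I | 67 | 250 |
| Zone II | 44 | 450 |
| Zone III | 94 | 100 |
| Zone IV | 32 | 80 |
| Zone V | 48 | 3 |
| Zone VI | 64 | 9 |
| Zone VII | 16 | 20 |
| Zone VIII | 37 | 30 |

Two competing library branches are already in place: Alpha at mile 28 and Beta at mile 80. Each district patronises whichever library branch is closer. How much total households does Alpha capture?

583

The indifferent point is the midpoint (28+80)/2 = 54; districts left of it (closer to Alpha at 28) go to Alpha, those right go to Beta.
  Zone VII at 16 (w=20) → Alpha
  Zone IV at 32 (w=80) → Alpha
  Zone VIII at 37 (w=30) → Alpha
  Zone II at 44 (w=450) → Alpha
  Zone V at 48 (w=3) → Alpha
  Zone VI at 64 (w=9) → Beta
  Zone I at 67 (w=250) → Beta
  Zone III at 94 (w=100) → Beta
Alpha captures 583; Beta captures 359.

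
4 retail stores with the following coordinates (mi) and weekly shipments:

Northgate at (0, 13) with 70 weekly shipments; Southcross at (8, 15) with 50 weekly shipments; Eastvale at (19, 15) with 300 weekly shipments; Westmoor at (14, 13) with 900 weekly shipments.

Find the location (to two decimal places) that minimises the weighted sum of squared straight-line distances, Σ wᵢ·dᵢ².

(14.17, 13.53)

The minimiser of Σwᵢ‖p−pᵢ‖² is the weighted centroid p* = (Σwᵢpᵢ)/(Σwᵢ).
Σwᵢ = 1320.
Σwᵢxᵢ = 70·0 + 50·8 + 300·19 + 900·14 = 18700.
Σwᵢyᵢ = 70·13 + 50·15 + 300·15 + 900·13 = 17860.
x* = 18700/1320 = 14.17, y* = 17860/1320 = 13.53.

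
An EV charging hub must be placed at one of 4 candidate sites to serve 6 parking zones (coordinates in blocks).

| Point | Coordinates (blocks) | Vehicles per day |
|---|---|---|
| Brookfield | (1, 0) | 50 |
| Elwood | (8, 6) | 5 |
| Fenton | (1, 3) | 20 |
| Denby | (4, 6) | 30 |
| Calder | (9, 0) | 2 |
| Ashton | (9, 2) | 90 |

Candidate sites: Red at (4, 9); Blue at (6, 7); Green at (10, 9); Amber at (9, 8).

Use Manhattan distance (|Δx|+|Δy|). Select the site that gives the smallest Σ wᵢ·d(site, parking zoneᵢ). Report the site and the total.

Blue, total 1625 blocks

Total weighted distance at each candidate:
  Red (4, 9): total = 2013
  Blue (6, 7): total = 1625
  Green (10, 9): total = 2235
  Amber (9, 8): total = 1841
Minimum is at Blue with total 1625 blocks.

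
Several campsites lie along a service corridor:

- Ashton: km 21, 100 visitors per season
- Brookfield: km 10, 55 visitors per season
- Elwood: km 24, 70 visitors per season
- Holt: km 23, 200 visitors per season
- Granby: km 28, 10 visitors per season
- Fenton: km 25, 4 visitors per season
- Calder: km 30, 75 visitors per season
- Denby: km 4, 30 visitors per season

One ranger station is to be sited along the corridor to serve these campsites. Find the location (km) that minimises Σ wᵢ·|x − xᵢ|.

x = 23

For a sum of weighted absolute distances on a line, the optimum is the weighted median (not the mean). Total weight W = 544; half-weight = 272.
Sort by position and accumulate weight:
  km 4 (Denby, w=30) → cum 30
  km 10 (Brookfield, w=55) → cum 85
  km 21 (Ashton, w=100) → cum 185
  km 23 (Holt, w=200) → cum 385  ≥ 272 → median here
  km 24 (Elwood, w=70) → cum 455
  km 25 (Fenton, w=4) → cum 459
  km 28 (Granby, w=10) → cum 469
  km 30 (Calder, w=75) → cum 544
Optimal location: km 23.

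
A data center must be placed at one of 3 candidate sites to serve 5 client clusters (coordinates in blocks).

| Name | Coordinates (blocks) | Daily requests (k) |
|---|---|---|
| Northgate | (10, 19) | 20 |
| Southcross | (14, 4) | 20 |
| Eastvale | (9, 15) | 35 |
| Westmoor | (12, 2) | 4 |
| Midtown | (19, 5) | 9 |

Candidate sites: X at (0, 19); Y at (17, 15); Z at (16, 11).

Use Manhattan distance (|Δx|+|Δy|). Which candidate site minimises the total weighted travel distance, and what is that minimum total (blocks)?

Total weighted distance at each candidate:
  X (0, 19): total = 1648
  Y (17, 15): total = 960
  Z (16, 11): total = 978
Minimum is at Y with total 960 blocks.

Y, total 960 blocks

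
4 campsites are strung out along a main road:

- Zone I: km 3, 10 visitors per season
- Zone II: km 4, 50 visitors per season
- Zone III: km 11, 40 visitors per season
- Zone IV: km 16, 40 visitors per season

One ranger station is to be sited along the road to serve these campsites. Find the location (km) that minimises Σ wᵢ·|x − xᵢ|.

x = 11

For a sum of weighted absolute distances on a line, the optimum is the weighted median (not the mean). Total weight W = 140; half-weight = 70.
Sort by position and accumulate weight:
  km 3 (Zone I, w=10) → cum 10
  km 4 (Zone II, w=50) → cum 60
  km 11 (Zone III, w=40) → cum 100  ≥ 70 → median here
  km 16 (Zone IV, w=40) → cum 140
Optimal location: km 11.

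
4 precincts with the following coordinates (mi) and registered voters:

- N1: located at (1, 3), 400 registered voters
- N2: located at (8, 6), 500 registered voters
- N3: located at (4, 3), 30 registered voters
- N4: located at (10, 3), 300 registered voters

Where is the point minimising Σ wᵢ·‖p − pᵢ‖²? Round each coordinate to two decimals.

(6.11, 4.22)

The minimiser of Σwᵢ‖p−pᵢ‖² is the weighted centroid p* = (Σwᵢpᵢ)/(Σwᵢ).
Σwᵢ = 1230.
Σwᵢxᵢ = 400·1 + 500·8 + 30·4 + 300·10 = 7520.
Σwᵢyᵢ = 400·3 + 500·6 + 30·3 + 300·3 = 5190.
x* = 7520/1230 = 6.11, y* = 5190/1230 = 4.22.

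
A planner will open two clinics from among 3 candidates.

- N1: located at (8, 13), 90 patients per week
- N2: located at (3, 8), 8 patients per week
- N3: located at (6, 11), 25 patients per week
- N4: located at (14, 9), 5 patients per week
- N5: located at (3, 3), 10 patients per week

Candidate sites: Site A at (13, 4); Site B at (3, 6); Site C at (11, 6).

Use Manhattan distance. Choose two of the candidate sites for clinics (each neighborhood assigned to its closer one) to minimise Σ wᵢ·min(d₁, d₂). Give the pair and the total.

{Site B, Site C}, total 1176

Evaluate every pair (each demand assigned to the nearer of the two):
  {Site B, Site C}: total = 1176
  {Site A, Site B}: total = 1356
  {Site A, Site C}: total = 1370
Best pair: {Site B, Site C} with total 1176.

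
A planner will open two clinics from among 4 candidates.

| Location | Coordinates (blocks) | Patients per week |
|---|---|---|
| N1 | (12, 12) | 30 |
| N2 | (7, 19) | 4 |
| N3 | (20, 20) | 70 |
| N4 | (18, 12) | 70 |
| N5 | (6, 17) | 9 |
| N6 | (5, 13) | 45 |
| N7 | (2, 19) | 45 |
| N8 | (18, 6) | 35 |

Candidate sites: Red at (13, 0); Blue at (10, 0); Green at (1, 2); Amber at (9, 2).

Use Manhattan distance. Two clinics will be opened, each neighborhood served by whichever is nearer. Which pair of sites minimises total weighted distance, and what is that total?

{Red, Green}, total 5612

Evaluate every pair (each demand assigned to the nearer of the two):
  {Red, Green}: total = 5612
  {Red, Amber}: total = 5848
  {Green, Amber}: total = 5928
  {Red, Blue}: total = 6157
  {Blue, Green}: total = 6163
  {Blue, Amber}: total = 6198
Best pair: {Red, Green} with total 5612.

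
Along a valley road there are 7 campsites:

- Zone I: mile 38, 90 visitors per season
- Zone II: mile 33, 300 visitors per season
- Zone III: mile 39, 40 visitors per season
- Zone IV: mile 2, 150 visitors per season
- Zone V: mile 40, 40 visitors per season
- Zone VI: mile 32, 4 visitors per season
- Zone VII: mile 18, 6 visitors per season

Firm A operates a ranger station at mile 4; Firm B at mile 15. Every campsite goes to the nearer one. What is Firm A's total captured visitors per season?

150

The indifferent point is the midpoint (4+15)/2 = 9.5; campsites left of it (closer to Firm A at 4) go to Firm A, those right go to Firm B.
  Zone IV at 2 (w=150) → Firm A
  Zone VII at 18 (w=6) → Firm B
  Zone VI at 32 (w=4) → Firm B
  Zone II at 33 (w=300) → Firm B
  Zone I at 38 (w=90) → Firm B
  Zone III at 39 (w=40) → Firm B
  Zone V at 40 (w=40) → Firm B
Firm A captures 150; Firm B captures 480.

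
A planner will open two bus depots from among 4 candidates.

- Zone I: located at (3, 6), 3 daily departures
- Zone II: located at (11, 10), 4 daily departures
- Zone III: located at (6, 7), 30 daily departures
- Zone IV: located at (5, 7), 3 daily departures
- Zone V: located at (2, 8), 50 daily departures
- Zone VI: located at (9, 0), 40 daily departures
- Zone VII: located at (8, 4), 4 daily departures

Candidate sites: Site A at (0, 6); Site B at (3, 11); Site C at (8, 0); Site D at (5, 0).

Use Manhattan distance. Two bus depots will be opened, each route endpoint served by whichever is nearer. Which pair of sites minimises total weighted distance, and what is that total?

{Site B, Site C}, total 535

Evaluate every pair (each demand assigned to the nearer of the two):
  {Site B, Site C}: total = 535
  {Site A, Site C}: total = 545
  {Site B, Site D}: total = 667
  {Site A, Site D}: total = 685
  {Site C, Site D}: total = 943
  {Site A, Site B}: total = 1113
Best pair: {Site B, Site C} with total 535.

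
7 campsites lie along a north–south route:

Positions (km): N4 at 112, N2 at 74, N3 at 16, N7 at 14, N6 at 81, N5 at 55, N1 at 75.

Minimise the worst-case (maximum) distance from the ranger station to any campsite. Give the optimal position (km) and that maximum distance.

The 1-center on a line is the midpoint of the two extreme points: leftmost at 14, rightmost at 112.
Optimal location = (14 + 112)/2 = 63; maximum distance = (112 − 14)/2 = 49.

location 63, max distance 49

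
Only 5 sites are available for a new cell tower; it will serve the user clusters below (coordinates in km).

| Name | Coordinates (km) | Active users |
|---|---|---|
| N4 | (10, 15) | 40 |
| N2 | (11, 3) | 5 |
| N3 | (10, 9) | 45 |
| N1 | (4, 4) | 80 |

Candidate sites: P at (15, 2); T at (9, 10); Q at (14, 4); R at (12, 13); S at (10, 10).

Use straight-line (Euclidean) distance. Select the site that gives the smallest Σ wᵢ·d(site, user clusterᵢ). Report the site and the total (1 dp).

T, total 928.8 km

Total weighted distance at each candidate:
  P (15, 2): total = 1859.3
  T (9, 10): total = 928.8
  Q (14, 4): total = 1572.1
  R (12, 13): total = 1328.0
  S (10, 10): total = 959.2
Minimum is at T with total 928.8 km.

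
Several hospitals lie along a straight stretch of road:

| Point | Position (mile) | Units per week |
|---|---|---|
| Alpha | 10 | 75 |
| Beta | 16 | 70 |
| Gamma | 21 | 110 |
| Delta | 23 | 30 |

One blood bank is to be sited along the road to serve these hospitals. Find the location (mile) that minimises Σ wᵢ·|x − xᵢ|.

x = 16

For a sum of weighted absolute distances on a line, the optimum is the weighted median (not the mean). Total weight W = 285; half-weight = 142.5.
Sort by position and accumulate weight:
  mile 10 (Alpha, w=75) → cum 75
  mile 16 (Beta, w=70) → cum 145  ≥ 142.5 → median here
  mile 21 (Gamma, w=110) → cum 255
  mile 23 (Delta, w=30) → cum 285
Optimal location: mile 16.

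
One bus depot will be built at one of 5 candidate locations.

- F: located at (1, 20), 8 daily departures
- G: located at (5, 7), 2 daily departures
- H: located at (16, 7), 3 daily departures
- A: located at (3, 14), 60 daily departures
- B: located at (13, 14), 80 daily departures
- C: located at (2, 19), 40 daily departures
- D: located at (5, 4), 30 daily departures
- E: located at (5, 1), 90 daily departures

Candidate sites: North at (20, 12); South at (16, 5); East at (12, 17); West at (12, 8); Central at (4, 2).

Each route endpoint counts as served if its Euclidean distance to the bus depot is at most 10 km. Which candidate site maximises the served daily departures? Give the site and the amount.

Coverage radius r = 10 km; a point is covered iff (Δx)²+(Δy)² ≤ 10² = 100.
  North (20, 12): covers {H, B} → 83
  South (16, 5): covers {H, B} → 83
  East (12, 17): covers {A, B} → 140
  West (12, 8): covers {G, H, B, D, E} → 205
  Central (4, 2): covers {G, D, E} → 122
Maximum coverage at West: 205 daily departures.

West, covering 205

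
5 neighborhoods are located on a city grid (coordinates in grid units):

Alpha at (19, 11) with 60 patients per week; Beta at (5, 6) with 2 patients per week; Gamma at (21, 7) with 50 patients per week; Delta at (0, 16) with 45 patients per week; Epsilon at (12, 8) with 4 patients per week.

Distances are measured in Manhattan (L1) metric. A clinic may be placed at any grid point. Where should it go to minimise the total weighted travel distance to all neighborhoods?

Manhattan distance separates: Σwᵢ(|x−xᵢ|+|y−yᵢ|) = Σwᵢ|x−xᵢ| + Σwᵢ|y−yᵢ|, so x and y are optimised independently as 1-D weighted medians.
Total weight W = 161; half = 80.5.
x-coordinate, sorted with cumulative weight:
  x=0 (Delta, w=45) cum 45
  x=5 (Beta, w=2) cum 47
  x=12 (Epsilon, w=4) cum 51
  x=19 (Alpha, w=60) cum 111  ← median
  x=21 (Gamma, w=50) cum 161
⇒ x* = 19
y-coordinate, sorted with cumulative weight:
  y=6 (Beta, w=2) cum 2
  y=7 (Gamma, w=50) cum 52
  y=8 (Epsilon, w=4) cum 56
  y=11 (Alpha, w=60) cum 116  ← median
  y=16 (Delta, w=45) cum 161
⇒ y* = 11

(19, 11)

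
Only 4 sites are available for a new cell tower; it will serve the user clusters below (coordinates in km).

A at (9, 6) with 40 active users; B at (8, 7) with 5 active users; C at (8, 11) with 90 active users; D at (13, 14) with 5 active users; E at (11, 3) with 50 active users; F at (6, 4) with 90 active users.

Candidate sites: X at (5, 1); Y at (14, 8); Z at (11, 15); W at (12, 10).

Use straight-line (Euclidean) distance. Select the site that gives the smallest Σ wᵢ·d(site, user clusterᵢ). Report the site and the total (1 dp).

Total weighted distance at each candidate:
  X (5, 1): total = 1906.4
  Y (14, 8): total = 1976.5
  Z (11, 15): total = 2560.2
  W (12, 10): total = 1733.9
Minimum is at W with total 1733.9 km.

W, total 1733.9 km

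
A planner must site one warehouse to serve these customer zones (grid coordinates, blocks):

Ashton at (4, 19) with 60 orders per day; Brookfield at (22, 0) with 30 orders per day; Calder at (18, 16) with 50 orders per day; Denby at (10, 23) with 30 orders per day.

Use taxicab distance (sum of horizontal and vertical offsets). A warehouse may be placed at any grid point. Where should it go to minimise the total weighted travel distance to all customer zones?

Manhattan distance separates: Σwᵢ(|x−xᵢ|+|y−yᵢ|) = Σwᵢ|x−xᵢ| + Σwᵢ|y−yᵢ|, so x and y are optimised independently as 1-D weighted medians.
Total weight W = 170; half = 85.
x-coordinate, sorted with cumulative weight:
  x=4 (Ashton, w=60) cum 60
  x=10 (Denby, w=30) cum 90  ← median
  x=18 (Calder, w=50) cum 140
  x=22 (Brookfield, w=30) cum 170
⇒ x* = 10
y-coordinate, sorted with cumulative weight:
  y=0 (Brookfield, w=30) cum 30
  y=16 (Calder, w=50) cum 80
  y=19 (Ashton, w=60) cum 140  ← median
  y=23 (Denby, w=30) cum 170
⇒ y* = 19

(10, 19)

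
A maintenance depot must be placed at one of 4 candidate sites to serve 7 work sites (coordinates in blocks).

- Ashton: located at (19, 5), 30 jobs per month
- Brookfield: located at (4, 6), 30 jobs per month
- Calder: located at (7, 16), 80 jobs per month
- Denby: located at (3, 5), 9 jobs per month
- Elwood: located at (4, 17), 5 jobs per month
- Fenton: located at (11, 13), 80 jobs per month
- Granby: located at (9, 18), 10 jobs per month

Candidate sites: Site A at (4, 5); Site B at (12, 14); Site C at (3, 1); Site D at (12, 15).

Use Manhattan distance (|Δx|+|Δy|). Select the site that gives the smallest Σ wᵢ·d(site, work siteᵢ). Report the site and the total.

Total weighted distance at each candidate:
  Site A (4, 5): total = 3049
  Site B (12, 14): total = 1967
  Site C (3, 1): total = 4251
  Site D (12, 15): total = 2021
Minimum is at Site B with total 1967 blocks.

Site B, total 1967 blocks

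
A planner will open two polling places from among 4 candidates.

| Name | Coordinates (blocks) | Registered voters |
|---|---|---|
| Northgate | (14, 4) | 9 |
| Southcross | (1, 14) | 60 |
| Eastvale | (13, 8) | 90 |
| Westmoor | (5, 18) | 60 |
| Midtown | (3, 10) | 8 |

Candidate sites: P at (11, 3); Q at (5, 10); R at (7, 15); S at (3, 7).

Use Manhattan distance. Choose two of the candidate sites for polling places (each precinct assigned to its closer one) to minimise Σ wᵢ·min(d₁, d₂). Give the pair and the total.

{P, R}, total 1458

Evaluate every pair (each demand assigned to the nearer of the two):
  {P, R}: total = 1458
  {P, Q}: total = 1642
  {Q, R}: total = 1771
  {R, S}: total = 1860
  {Q, S}: total = 2002
  {P, S}: total = 2010
Best pair: {P, R} with total 1458.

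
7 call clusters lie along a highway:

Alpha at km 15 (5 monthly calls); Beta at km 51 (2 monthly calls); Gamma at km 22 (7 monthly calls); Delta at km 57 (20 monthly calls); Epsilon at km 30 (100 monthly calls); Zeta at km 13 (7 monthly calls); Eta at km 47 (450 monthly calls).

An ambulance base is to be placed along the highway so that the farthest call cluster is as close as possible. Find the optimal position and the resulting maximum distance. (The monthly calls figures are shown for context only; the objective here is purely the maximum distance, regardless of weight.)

location 35, max distance 22

The 1-center on a line is the midpoint of the two extreme points: leftmost at 13, rightmost at 57.
Optimal location = (13 + 57)/2 = 35; maximum distance = (57 − 13)/2 = 22.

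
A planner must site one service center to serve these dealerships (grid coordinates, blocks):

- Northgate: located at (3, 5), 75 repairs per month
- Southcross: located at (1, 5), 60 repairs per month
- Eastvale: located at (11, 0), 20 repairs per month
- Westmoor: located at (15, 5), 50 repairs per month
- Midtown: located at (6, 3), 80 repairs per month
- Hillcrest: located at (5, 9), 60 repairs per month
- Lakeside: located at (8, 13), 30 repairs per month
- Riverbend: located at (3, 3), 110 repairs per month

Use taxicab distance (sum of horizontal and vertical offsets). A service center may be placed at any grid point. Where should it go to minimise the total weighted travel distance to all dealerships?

(3, 5)

Manhattan distance separates: Σwᵢ(|x−xᵢ|+|y−yᵢ|) = Σwᵢ|x−xᵢ| + Σwᵢ|y−yᵢ|, so x and y are optimised independently as 1-D weighted medians.
Total weight W = 485; half = 242.5.
x-coordinate, sorted with cumulative weight:
  x=1 (Southcross, w=60) cum 60
  x=3 (Northgate, w=75) cum 135
  x=3 (Riverbend, w=110) cum 245  ← median
  x=5 (Hillcrest, w=60) cum 305
  x=6 (Midtown, w=80) cum 385
  x=8 (Lakeside, w=30) cum 415
  x=11 (Eastvale, w=20) cum 435
  x=15 (Westmoor, w=50) cum 485
⇒ x* = 3
y-coordinate, sorted with cumulative weight:
  y=0 (Eastvale, w=20) cum 20
  y=3 (Midtown, w=80) cum 100
  y=3 (Riverbend, w=110) cum 210
  y=5 (Northgate, w=75) cum 285  ← median
  y=5 (Southcross, w=60) cum 345
  y=5 (Westmoor, w=50) cum 395
  y=9 (Hillcrest, w=60) cum 455
  y=13 (Lakeside, w=30) cum 485
⇒ y* = 5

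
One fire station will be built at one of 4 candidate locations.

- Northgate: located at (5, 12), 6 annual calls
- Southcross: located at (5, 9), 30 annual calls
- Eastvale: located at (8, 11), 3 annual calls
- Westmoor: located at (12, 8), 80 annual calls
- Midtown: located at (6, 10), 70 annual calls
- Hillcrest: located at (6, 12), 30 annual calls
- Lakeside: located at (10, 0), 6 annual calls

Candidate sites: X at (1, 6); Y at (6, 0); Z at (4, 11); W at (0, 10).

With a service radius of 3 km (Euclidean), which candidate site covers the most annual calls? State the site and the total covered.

Z, covering 136

Coverage radius r = 3 km; a point is covered iff (Δx)²+(Δy)² ≤ 3² = 9.
  X (1, 6): covers {none} → 0
  Y (6, 0): covers {none} → 0
  Z (4, 11): covers {Northgate, Southcross, Midtown, Hillcrest} → 136
  W (0, 10): covers {none} → 0
Maximum coverage at Z: 136 annual calls.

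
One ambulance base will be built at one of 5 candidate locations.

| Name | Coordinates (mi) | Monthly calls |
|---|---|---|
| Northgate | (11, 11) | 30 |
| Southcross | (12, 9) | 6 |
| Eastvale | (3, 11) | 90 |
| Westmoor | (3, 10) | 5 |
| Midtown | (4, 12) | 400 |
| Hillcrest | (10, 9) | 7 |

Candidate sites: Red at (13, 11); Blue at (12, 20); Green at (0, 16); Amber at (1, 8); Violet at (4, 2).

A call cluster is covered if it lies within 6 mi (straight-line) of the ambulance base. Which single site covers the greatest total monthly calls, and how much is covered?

Coverage radius r = 6 mi; a point is covered iff (Δx)²+(Δy)² ≤ 6² = 36.
  Red (13, 11): covers {Northgate, Southcross, Hillcrest} → 43
  Blue (12, 20): covers {none} → 0
  Green (0, 16): covers {Eastvale, Midtown} → 490
  Amber (1, 8): covers {Eastvale, Westmoor, Midtown} → 495
  Violet (4, 2): covers {none} → 0
Maximum coverage at Amber: 495 monthly calls.

Amber, covering 495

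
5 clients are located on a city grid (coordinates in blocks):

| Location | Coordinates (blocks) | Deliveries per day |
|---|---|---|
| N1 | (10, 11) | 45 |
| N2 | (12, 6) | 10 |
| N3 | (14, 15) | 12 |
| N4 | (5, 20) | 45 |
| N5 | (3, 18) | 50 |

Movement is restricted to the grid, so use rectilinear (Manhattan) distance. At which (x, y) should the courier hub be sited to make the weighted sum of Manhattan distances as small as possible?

(5, 18)

Manhattan distance separates: Σwᵢ(|x−xᵢ|+|y−yᵢ|) = Σwᵢ|x−xᵢ| + Σwᵢ|y−yᵢ|, so x and y are optimised independently as 1-D weighted medians.
Total weight W = 162; half = 81.
x-coordinate, sorted with cumulative weight:
  x=3 (N5, w=50) cum 50
  x=5 (N4, w=45) cum 95  ← median
  x=10 (N1, w=45) cum 140
  x=12 (N2, w=10) cum 150
  x=14 (N3, w=12) cum 162
⇒ x* = 5
y-coordinate, sorted with cumulative weight:
  y=6 (N2, w=10) cum 10
  y=11 (N1, w=45) cum 55
  y=15 (N3, w=12) cum 67
  y=18 (N5, w=50) cum 117  ← median
  y=20 (N4, w=45) cum 162
⇒ y* = 18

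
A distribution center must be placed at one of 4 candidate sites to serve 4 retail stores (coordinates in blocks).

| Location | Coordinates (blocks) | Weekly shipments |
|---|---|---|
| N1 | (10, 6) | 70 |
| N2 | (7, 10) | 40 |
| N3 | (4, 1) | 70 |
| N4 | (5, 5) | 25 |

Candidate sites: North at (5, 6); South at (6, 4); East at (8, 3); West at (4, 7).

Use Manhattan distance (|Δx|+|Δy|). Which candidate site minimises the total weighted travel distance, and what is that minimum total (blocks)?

North, total 1035 blocks

Total weighted distance at each candidate:
  North (5, 6): total = 1035
  South (6, 4): total = 1100
  East (8, 3): total = 1215
  West (4, 7): total = 1225
Minimum is at North with total 1035 blocks.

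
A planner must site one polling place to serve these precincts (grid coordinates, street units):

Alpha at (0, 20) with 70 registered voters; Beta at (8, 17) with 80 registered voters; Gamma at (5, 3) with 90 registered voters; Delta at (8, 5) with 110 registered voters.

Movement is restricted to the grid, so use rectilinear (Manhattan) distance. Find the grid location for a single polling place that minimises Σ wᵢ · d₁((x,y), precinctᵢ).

Manhattan distance separates: Σwᵢ(|x−xᵢ|+|y−yᵢ|) = Σwᵢ|x−xᵢ| + Σwᵢ|y−yᵢ|, so x and y are optimised independently as 1-D weighted medians.
Total weight W = 350; half = 175.
x-coordinate, sorted with cumulative weight:
  x=0 (Alpha, w=70) cum 70
  x=5 (Gamma, w=90) cum 160
  x=8 (Beta, w=80) cum 240  ← median
  x=8 (Delta, w=110) cum 350
⇒ x* = 8
y-coordinate, sorted with cumulative weight:
  y=3 (Gamma, w=90) cum 90
  y=5 (Delta, w=110) cum 200  ← median
  y=17 (Beta, w=80) cum 280
  y=20 (Alpha, w=70) cum 350
⇒ y* = 5

(8, 5)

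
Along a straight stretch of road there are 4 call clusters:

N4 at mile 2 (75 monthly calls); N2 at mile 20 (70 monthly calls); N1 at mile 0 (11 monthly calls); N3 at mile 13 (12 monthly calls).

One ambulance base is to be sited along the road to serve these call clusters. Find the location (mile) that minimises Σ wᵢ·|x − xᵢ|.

x = 2

For a sum of weighted absolute distances on a line, the optimum is the weighted median (not the mean). Total weight W = 168; half-weight = 84.
Sort by position and accumulate weight:
  mile 0 (N1, w=11) → cum 11
  mile 2 (N4, w=75) → cum 86  ≥ 84 → median here
  mile 13 (N3, w=12) → cum 98
  mile 20 (N2, w=70) → cum 168
Optimal location: mile 2.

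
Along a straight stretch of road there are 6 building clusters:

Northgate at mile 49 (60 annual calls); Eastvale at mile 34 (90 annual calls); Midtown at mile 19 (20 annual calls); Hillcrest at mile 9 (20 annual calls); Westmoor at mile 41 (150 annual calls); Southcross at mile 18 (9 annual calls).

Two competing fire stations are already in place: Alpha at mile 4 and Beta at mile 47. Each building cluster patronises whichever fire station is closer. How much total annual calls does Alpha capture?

The indifferent point is the midpoint (4+47)/2 = 25.5; building clusters left of it (closer to Alpha at 4) go to Alpha, those right go to Beta.
  Hillcrest at 9 (w=20) → Alpha
  Southcross at 18 (w=9) → Alpha
  Midtown at 19 (w=20) → Alpha
  Eastvale at 34 (w=90) → Beta
  Westmoor at 41 (w=150) → Beta
  Northgate at 49 (w=60) → Beta
Alpha captures 49; Beta captures 300.

49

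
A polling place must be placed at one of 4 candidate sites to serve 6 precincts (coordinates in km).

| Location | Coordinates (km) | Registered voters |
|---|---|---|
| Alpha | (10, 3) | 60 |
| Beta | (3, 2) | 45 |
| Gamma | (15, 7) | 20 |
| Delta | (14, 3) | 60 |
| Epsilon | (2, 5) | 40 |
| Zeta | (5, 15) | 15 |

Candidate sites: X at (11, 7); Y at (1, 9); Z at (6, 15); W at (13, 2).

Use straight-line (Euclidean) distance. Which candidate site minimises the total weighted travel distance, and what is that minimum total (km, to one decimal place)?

W, total 1517.3 km

Total weighted distance at each candidate:
  X (11, 7): total = 1570.7
  Y (1, 9): total = 2391.6
  Z (6, 15): total = 2911.3
  W (13, 2): total = 1517.3
Minimum is at W with total 1517.3 km.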